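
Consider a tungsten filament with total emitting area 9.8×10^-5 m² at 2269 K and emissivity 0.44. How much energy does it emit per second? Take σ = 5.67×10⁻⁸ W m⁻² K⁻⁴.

P = εσAT⁴ = 0.44 × 5.67×10⁻⁸ × 9.80×10^-5 × (2269)⁴ = 0.44 × 5.67×10⁻⁸ × 9.80×10^-5 × 2.65×10^13.
P = 64.8 W.

P ≈ 64.8 W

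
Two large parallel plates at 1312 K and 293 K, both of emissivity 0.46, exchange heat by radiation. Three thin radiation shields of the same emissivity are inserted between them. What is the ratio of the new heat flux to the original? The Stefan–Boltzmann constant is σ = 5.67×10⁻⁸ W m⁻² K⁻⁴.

ratio ≈ 0.250

With N identical shields there are N+1 = 4 gaps in series, each with the same radiative resistance, so the flux falls to 1/(N+1) of its unshielded value.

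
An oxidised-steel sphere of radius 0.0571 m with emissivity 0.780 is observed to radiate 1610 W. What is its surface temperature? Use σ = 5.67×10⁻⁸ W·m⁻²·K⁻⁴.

A = 4πr² = 4π × (0.0571)² = 0.0410 m².
From P = εσAT⁴, T = (P / εσA)^(1/4) = (1610 / (0.780 × 5.67×10⁻⁸ × 0.0410))^(1/4).
T = (8.89×10^11)^(1/4) = 971 K.

T ≈ 971 K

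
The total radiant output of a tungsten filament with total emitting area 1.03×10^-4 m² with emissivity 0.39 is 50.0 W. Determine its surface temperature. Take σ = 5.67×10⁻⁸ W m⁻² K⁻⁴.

T ≈ 2160 K

From P = εσAT⁴, T = (P / εσA)^(1/4) = (50.0 / (0.39 × 5.67×10⁻⁸ × 1.03×10^-4))^(1/4).
T = (2.20×10^13)^(1/4) = 2160 K.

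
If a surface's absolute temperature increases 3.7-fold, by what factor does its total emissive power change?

P ∝ T⁴, so the power scales as (3.7)⁴ = 187.

factor ≈ 187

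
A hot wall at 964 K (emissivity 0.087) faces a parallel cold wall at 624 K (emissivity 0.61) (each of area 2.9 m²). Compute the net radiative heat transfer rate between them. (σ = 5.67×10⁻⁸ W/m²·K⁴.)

Q ≈ 9650 W

For two large parallel gray plates, q = σ(T₁⁴ − T₂⁴) / (1/ε₁ + 1/ε₂ − 1).
1/ε₁ + 1/ε₂ − 1 = 1/0.087 + 1/0.61 − 1 = 12.13.
T₁⁴ − T₂⁴ = 8.64×10^11 − 1.52×10^11 = 7.12×10^11 K⁴.
q = 5.67×10⁻⁸ × 7.12×10^11 / 12.13 = 3330 W/m².
Q = q·A = 3330 × 2.9 = 9650 W.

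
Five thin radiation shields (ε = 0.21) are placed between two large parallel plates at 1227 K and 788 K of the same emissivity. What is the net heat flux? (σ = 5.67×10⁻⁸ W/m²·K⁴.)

Each of the 6 gaps contributes resistance (2/ε − 1) = 2/0.21 − 1 = 8.524; total = 51.14.
q = σ(T₁⁴ − T₂⁴) / 51.14 = 5.67×10⁻⁸ × 1.88×10^12 / 51.14 = 2090 W/m².

q ≈ 2090 W/m²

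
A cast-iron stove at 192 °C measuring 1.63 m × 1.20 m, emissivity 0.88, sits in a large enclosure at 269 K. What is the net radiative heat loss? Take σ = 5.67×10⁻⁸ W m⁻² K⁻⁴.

Q ≈ 4050 W

A = 1.63 × 1.20 = 1.96 m².
Convert: 192 °C = 465 K.
Q = εσA(T⁴ − T_s⁴). T⁴ − T_s⁴ = (465)⁴ − (269)⁴ = 4.68×10^10 − 5.24×10^9 = 4.15×10^10 K⁴.
Q = 0.88 × 5.67×10⁻⁸ × 1.96 × 4.15×10^10 = 4050 W.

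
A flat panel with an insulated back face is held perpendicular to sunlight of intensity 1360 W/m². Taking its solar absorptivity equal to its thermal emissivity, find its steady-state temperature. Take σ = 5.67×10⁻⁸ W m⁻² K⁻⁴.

Absorbed flux αS = emitted flux εσT⁴ (one radiating face); with α = ε, T = (S/σ)^(1/4).
T = (1360 / 5.67×10⁻⁸)^(1/4) = (2.40×10^10)^(1/4).
T = 394 K.

T ≈ 394 K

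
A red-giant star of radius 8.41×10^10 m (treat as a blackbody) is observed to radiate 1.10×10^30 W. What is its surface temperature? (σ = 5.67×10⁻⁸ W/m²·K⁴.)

T ≈ 3840 K

A = 4πr² = 4π × (8.41×10^10)² = 8.89×10^22 m².
From P = σAT⁴, T = (P / σA)^(1/4) = (1.10×10^30 / (5.67×10⁻⁸ × 8.89×10^22))^(1/4).
T = (2.18×10^14)^(1/4) = 3840 K.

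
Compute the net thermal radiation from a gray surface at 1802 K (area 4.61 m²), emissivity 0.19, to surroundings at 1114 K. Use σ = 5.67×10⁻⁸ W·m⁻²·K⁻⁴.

Q ≈ 4.47×10^5 W

Q = εσA(T⁴ − T_s⁴). T⁴ − T_s⁴ = (1802)⁴ − (1114)⁴ = 1.05×10^13 − 1.54×10^12 = 9.00×10^12 K⁴.
Q = 0.19 × 5.67×10⁻⁸ × 4.61 × 9.00×10^12 = 4.47×10^5 W.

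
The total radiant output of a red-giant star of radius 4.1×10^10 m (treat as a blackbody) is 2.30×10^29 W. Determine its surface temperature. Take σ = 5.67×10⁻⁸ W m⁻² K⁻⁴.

A = 4πr² = 4π × (4.1×10^10)² = 2.11×10^22 m².
From P = σAT⁴, T = (P / σA)^(1/4) = (2.30×10^29 / (5.67×10⁻⁸ × 2.11×10^22))^(1/4).
T = (1.92×10^14)^(1/4) = 3720 K.

T ≈ 3720 K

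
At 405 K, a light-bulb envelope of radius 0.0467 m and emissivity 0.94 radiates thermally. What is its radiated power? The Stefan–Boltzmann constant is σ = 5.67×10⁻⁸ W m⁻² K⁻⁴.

P ≈ 39.3 W

A = 4πr² = 4π × (0.0467)² = 0.0274 m².
P = εσAT⁴ = 0.94 × 5.67×10⁻⁸ × 0.0274 × (405)⁴ = 0.94 × 5.67×10⁻⁸ × 0.0274 × 2.69×10^10.
P = 39.3 W.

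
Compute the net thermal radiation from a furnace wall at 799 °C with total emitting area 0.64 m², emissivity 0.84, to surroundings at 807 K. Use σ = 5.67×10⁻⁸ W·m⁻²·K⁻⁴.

Convert: 799 °C = 1072 K.
Q = εσA(T⁴ − T_s⁴). T⁴ − T_s⁴ = (1072)⁴ − (807)⁴ = 1.32×10^12 − 4.24×10^11 = 8.96×10^11 K⁴.
Q = 0.84 × 5.67×10⁻⁸ × 0.640 × 8.96×10^11 = 27300 W.

Q ≈ 27300 W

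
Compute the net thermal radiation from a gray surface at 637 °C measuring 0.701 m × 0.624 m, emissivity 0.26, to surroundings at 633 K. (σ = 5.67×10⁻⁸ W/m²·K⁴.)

Q ≈ 3390 W

A = 0.701 × 0.624 = 0.437 m².
Convert: 637 °C = 910 K.
Q = εσA(T⁴ − T_s⁴). T⁴ − T_s⁴ = (910)⁴ − (633)⁴ = 6.86×10^11 − 1.61×10^11 = 5.25×10^11 K⁴.
Q = 0.26 × 5.67×10⁻⁸ × 0.437 × 5.25×10^11 = 3390 W.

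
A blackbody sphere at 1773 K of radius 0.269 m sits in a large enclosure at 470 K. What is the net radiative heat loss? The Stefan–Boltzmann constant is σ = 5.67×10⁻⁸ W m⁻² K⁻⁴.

Q ≈ 5.07×10^5 W

A = 4πr² = 4π × (0.269)² = 0.909 m².
Q = σA(T⁴ − T_s⁴). T⁴ − T_s⁴ = (1773)⁴ − (470)⁴ = 9.88×10^12 − 4.88×10^10 = 9.83×10^12 K⁴.
Q = 5.67×10⁻⁸ × 0.909 × 9.83×10^12 = 5.07×10^5 W.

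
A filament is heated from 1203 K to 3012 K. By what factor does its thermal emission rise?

P ∝ T⁴, so the ratio is (3012/1203)⁴ = (2.504)⁴ = 39.3.

ratio ≈ 39.3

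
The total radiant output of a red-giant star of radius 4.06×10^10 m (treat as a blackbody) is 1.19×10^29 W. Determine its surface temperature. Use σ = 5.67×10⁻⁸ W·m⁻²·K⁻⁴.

T ≈ 3170 K

A = 4πr² = 4π × (4.06×10^10)² = 2.07×10^22 m².
From P = σAT⁴, T = (P / σA)^(1/4) = (1.19×10^29 / (5.67×10⁻⁸ × 2.07×10^22))^(1/4).
T = (1.01×10^14)^(1/4) = 3170 K.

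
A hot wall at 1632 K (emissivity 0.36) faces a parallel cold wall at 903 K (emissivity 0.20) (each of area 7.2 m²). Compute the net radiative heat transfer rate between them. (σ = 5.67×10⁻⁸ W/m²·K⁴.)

Q ≈ 3.87×10^5 W

For two large parallel gray plates, q = σ(T₁⁴ − T₂⁴) / (1/ε₁ + 1/ε₂ − 1).
1/ε₁ + 1/ε₂ − 1 = 1/0.36 + 1/0.20 − 1 = 6.778.
T₁⁴ − T₂⁴ = 7.09×10^12 − 6.65×10^11 = 6.43×10^12 K⁴.
q = 5.67×10⁻⁸ × 6.43×10^12 / 6.778 = 53800 W/m².
Q = q·A = 53800 × 7.2 = 3.87×10^5 W.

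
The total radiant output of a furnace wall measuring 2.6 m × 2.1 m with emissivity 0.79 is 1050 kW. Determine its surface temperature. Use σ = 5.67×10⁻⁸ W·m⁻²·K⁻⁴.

T ≈ 1440 K

A = 2.6 × 2.1 = 5.46 m².
From P = εσAT⁴, T = (P / εσA)^(1/4) = (1.05×10^6 / (0.79 × 5.67×10⁻⁸ × 5.46))^(1/4).
T = (4.29×10^12)^(1/4) = 1440 K.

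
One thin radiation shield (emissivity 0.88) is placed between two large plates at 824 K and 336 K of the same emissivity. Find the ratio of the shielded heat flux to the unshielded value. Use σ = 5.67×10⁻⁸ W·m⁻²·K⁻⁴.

ratio ≈ 0.500

With N identical shields there are N+1 = 2 gaps in series, each with the same radiative resistance, so the flux falls to 1/(N+1) of its unshielded value.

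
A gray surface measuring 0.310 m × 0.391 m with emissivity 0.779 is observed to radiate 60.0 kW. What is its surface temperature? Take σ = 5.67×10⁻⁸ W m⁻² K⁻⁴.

A = 0.310 × 0.391 = 0.121 m².
From P = εσAT⁴, T = (P / εσA)^(1/4) = (60000 / (0.779 × 5.67×10⁻⁸ × 0.121))^(1/4).
T = (1.12×10^13)^(1/4) = 1830 K.

T ≈ 1830 K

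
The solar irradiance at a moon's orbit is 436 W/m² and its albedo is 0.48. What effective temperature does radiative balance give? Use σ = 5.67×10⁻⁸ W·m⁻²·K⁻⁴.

T ≈ 178 K

Power absorbed = (1−a)S·πR²; power emitted = 4πR²σT⁴. Equating and cancelling πR²:
T = ((1−a)S / 4σ)^(1/4) = (227 / (4 × 5.67×10⁻⁸))^(1/4) = (10.00×10^8)^(1/4).
T = 178 K.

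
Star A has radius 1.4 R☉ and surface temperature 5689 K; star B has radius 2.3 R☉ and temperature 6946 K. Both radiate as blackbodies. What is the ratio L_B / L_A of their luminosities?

L = 4πR²σT⁴ ∝ R²T⁴, so L_B/L_A = (2.3/1.4)² × (6946/5689)⁴ = 2.70 × 2.22 = 6.00.

L_B/L_A ≈ 6.00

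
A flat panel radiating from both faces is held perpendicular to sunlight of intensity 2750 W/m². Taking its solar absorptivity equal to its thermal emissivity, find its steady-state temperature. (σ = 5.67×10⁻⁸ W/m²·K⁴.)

T ≈ 395 K

Absorbed flux αS = emitted flux 2εσT⁴ per unit area; with α = ε this gives T = (S/2σ)^(1/4).
T = (2750 / (2 × 5.67×10⁻⁸))^(1/4) = (2.43×10^10)^(1/4).
T = 395 K.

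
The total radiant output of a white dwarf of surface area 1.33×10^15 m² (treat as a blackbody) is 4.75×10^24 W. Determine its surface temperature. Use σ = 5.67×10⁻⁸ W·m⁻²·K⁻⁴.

From P = σAT⁴, T = (P / σA)^(1/4) = (4.75×10^24 / (5.67×10⁻⁸ × 1.33×10^15))^(1/4).
T = (6.30×10^16)^(1/4) = 15800 K.

T ≈ 15800 K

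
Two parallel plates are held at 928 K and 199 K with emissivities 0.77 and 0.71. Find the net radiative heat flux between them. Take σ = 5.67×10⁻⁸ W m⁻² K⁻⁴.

For two large parallel gray plates, q = σ(T₁⁴ − T₂⁴) / (1/ε₁ + 1/ε₂ − 1).
1/ε₁ + 1/ε₂ − 1 = 1/0.77 + 1/0.71 − 1 = 1.707.
T₁⁴ − T₂⁴ = 7.42×10^11 − 1.57×10^9 = 7.40×10^11 K⁴.
q = 5.67×10⁻⁸ × 7.40×10^11 / 1.707 = 24600 W/m².

q ≈ 24600 W/m²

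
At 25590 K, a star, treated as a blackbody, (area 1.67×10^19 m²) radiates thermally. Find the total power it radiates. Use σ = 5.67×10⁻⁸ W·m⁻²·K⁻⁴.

P = σAT⁴ = 5.67×10⁻⁸ × 1.67×10^19 × (25590)⁴ = 5.67×10⁻⁸ × 1.67×10^19 × 4.29×10^17.
P = 4.06×10^29 W.

P ≈ 4.06×10^29 W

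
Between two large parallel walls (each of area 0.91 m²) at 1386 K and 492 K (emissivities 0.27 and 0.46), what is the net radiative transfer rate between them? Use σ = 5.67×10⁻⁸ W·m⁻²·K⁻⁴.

For two large parallel gray plates, q = σ(T₁⁴ − T₂⁴) / (1/ε₁ + 1/ε₂ − 1).
1/ε₁ + 1/ε₂ − 1 = 1/0.27 + 1/0.46 − 1 = 4.878.
T₁⁴ − T₂⁴ = 3.69×10^12 − 5.86×10^10 = 3.63×10^12 K⁴.
q = 5.67×10⁻⁸ × 3.63×10^12 / 4.878 = 42200 W/m².
Q = q·A = 42200 × 0.91 = 38400 W.

Q ≈ 38400 W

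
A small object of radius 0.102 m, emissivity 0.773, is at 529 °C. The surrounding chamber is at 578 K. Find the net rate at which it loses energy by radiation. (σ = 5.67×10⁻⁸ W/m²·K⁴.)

A = 4πr² = 4π × (0.102)² = 0.131 m².
Convert: 529 °C = 802 K.
Q = εσA(T⁴ − T_s⁴). T⁴ − T_s⁴ = (802)⁴ − (578)⁴ = 4.14×10^11 − 1.12×10^11 = 3.02×10^11 K⁴.
Q = 0.773 × 5.67×10⁻⁸ × 0.131 × 3.02×10^11 = 1730 W.

Q ≈ 1730 W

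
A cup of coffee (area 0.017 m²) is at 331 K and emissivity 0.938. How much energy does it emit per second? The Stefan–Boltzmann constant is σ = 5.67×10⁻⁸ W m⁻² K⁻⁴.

P ≈ 10.9 W

P = εσAT⁴ = 0.938 × 5.67×10⁻⁸ × 0.0170 × (331)⁴ = 0.938 × 5.67×10⁻⁸ × 0.0170 × 1.20×10^10.
P = 10.9 W.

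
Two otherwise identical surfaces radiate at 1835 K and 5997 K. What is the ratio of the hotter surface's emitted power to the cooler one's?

P ∝ T⁴, so the ratio is (5997/1835)⁴ = (3.268)⁴ = 114.

ratio ≈ 114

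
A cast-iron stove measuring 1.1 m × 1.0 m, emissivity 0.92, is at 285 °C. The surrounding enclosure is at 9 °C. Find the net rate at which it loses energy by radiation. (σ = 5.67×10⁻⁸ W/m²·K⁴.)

Q ≈ 5200 W

A = 1.1 × 1.0 = 1.10 m².
Convert: 285 °C = 558 K; 9 °C = 282 K.
Q = εσA(T⁴ − T_s⁴). T⁴ − T_s⁴ = (558)⁴ − (282)⁴ = 9.69×10^10 − 6.32×10^9 = 9.06×10^10 K⁴.
Q = 0.92 × 5.67×10⁻⁸ × 1.10 × 9.06×10^10 = 5200 W.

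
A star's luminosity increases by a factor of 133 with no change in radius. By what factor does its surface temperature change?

factor ≈ 3.40

P ∝ T⁴ ⇒ T ∝ P^(1/4), so T scales by (133)^(1/4) = 3.40.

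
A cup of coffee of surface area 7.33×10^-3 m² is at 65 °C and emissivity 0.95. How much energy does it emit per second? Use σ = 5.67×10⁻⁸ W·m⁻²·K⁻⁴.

65 °C = 338 K.
P = εσAT⁴ = 0.95 × 5.67×10⁻⁸ × 7.33×10^-3 × (338)⁴ = 0.95 × 5.67×10⁻⁸ × 7.33×10^-3 × 1.31×10^10.
P = 5.15 W.

P ≈ 5.15 W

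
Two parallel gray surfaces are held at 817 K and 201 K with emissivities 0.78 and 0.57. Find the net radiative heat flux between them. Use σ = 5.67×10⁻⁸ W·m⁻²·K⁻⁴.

q ≈ 12400 W/m²

For two large parallel gray plates, q = σ(T₁⁴ − T₂⁴) / (1/ε₁ + 1/ε₂ − 1).
1/ε₁ + 1/ε₂ − 1 = 1/0.78 + 1/0.57 − 1 = 2.036.
T₁⁴ − T₂⁴ = 4.46×10^11 − 1.63×10^9 = 4.44×10^11 K⁴.
q = 5.67×10⁻⁸ × 4.44×10^11 / 2.036 = 12400 W/m².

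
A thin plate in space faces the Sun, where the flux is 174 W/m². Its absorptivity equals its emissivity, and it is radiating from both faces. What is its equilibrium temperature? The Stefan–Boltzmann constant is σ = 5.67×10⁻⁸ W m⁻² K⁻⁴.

T ≈ 198 K

Absorbed flux αS = emitted flux 2εσT⁴ per unit area; with α = ε this gives T = (S/2σ)^(1/4).
T = (174 / (2 × 5.67×10⁻⁸))^(1/4) = (1.53×10^9)^(1/4).
T = 198 K.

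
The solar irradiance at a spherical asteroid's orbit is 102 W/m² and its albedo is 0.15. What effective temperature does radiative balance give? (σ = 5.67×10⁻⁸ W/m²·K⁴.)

T ≈ 140 K

Power absorbed = (1−a)S·πR²; power emitted = 4πR²σT⁴. Equating and cancelling πR²:
T = ((1−a)S / 4σ)^(1/4) = (86.7 / (4 × 5.67×10⁻⁸))^(1/4) = (3.82×10^8)^(1/4).
T = 140 K.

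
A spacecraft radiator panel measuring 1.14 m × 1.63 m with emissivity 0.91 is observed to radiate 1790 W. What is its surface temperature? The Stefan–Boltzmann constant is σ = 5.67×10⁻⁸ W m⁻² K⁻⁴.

T ≈ 370 K

A = 1.14 × 1.63 = 1.86 m².
From P = εσAT⁴, T = (P / εσA)^(1/4) = (1790 / (0.91 × 5.67×10⁻⁸ × 1.86))^(1/4).
T = (1.87×10^10)^(1/4) = 370 K.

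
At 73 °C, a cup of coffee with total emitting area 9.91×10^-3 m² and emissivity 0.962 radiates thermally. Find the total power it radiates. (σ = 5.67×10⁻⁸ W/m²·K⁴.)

73 °C = 346 K.
P = εσAT⁴ = 0.962 × 5.67×10⁻⁸ × 9.91×10^-3 × (346)⁴ = 0.962 × 5.67×10⁻⁸ × 9.91×10^-3 × 1.43×10^10.
P = 7.75 W.

P ≈ 7.75 W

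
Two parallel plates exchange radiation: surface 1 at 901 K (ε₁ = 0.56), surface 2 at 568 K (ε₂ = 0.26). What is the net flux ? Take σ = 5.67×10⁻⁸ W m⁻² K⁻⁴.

For two large parallel gray plates, q = σ(T₁⁴ − T₂⁴) / (1/ε₁ + 1/ε₂ − 1).
1/ε₁ + 1/ε₂ − 1 = 1/0.56 + 1/0.26 − 1 = 4.632.
T₁⁴ − T₂⁴ = 6.59×10^11 − 1.04×10^11 = 5.55×10^11 K⁴.
q = 5.67×10⁻⁸ × 5.55×10^11 / 4.632 = 6790 W/m².

q ≈ 6790 W/m²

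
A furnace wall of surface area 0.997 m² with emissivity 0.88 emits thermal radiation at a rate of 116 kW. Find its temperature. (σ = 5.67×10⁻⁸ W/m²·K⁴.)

T ≈ 1240 K

From P = εσAT⁴, T = (P / εσA)^(1/4) = (1.16×10^5 / (0.88 × 5.67×10⁻⁸ × 0.997))^(1/4).
T = (2.33×10^12)^(1/4) = 1240 K.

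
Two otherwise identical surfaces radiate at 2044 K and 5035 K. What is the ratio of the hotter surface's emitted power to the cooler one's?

ratio ≈ 36.8

P ∝ T⁴, so the ratio is (5035/2044)⁴ = (2.463)⁴ = 36.8.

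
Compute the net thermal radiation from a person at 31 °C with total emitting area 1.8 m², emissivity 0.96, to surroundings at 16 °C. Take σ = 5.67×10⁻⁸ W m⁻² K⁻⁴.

Q ≈ 153 W

Convert: 31 °C = 304 K; 16 °C = 289 K.
Q = εσA(T⁴ − T_s⁴). T⁴ − T_s⁴ = (304)⁴ − (289)⁴ = 8.54×10^9 − 6.98×10^9 = 1.56×10^9 K⁴.
Q = 0.96 × 5.67×10⁻⁸ × 1.80 × 1.56×10^9 = 153 W.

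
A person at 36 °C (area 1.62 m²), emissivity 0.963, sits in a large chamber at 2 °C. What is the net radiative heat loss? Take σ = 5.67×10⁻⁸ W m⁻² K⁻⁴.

Convert: 36 °C = 309 K; 2 °C = 275 K.
Q = εσA(T⁴ − T_s⁴). T⁴ − T_s⁴ = (309)⁴ − (275)⁴ = 9.12×10^9 − 5.72×10^9 = 3.40×10^9 K⁴.
Q = 0.963 × 5.67×10⁻⁸ × 1.62 × 3.40×10^9 = 301 W.

Q ≈ 301 W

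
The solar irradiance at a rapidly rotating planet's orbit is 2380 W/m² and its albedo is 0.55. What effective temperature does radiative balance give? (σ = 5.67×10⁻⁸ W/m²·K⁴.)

Power absorbed = (1−a)S·πR²; power emitted = 4πR²σT⁴. Equating and cancelling πR²:
T = ((1−a)S / 4σ)^(1/4) = (1070 / (4 × 5.67×10⁻⁸))^(1/4) = (4.72×10^9)^(1/4).
T = 262 K.

T ≈ 262 K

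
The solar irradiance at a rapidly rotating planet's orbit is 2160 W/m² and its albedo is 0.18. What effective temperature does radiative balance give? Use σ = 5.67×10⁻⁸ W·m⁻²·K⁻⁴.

Power absorbed = (1−a)S·πR²; power emitted = 4πR²σT⁴. Equating and cancelling πR²:
T = ((1−a)S / 4σ)^(1/4) = (1770 / (4 × 5.67×10⁻⁸))^(1/4) = (7.81×10^9)^(1/4).
T = 297 K.

T ≈ 297 K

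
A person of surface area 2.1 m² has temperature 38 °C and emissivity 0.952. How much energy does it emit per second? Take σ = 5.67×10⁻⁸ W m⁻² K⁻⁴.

38 °C = 311 K.
P = εσAT⁴ = 0.952 × 5.67×10⁻⁸ × 2.10 × (311)⁴ = 0.952 × 5.67×10⁻⁸ × 2.10 × 9.35×10^9.
P = 1060 W.

P ≈ 1060 W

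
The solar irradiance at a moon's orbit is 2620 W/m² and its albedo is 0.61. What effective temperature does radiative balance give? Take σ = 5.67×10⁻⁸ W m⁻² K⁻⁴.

T ≈ 259 K

Power absorbed = (1−a)S·πR²; power emitted = 4πR²σT⁴. Equating and cancelling πR²:
T = ((1−a)S / 4σ)^(1/4) = (1020 / (4 × 5.67×10⁻⁸))^(1/4) = (4.51×10^9)^(1/4).
T = 259 K.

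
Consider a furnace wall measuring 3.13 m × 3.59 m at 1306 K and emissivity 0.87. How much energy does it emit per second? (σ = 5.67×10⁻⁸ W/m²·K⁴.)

P ≈ 1.61×10^6 W

A = 3.13 × 3.59 = 11.2 m².
P = εσAT⁴ = 0.87 × 5.67×10⁻⁸ × 11.2 × (1306)⁴ = 0.87 × 5.67×10⁻⁸ × 11.2 × 2.91×10^12.
P = 1.61×10^6 W.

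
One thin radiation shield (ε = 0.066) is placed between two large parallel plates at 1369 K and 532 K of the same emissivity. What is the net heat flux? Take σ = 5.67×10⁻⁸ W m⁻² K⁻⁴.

Each of the 2 gaps contributes resistance (2/ε − 1) = 2/0.066 − 1 = 29.30; total = 58.61.
q = σ(T₁⁴ − T₂⁴) / 58.61 = 5.67×10⁻⁸ × 3.43×10^12 / 58.61 = 3320 W/m².

q ≈ 3320 W/m²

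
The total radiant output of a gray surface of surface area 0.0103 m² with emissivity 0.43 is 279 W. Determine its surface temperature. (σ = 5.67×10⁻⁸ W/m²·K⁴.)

T ≈ 1030 K

From P = εσAT⁴, T = (P / εσA)^(1/4) = (279 / (0.43 × 5.67×10⁻⁸ × 0.0103))^(1/4).
T = (1.11×10^12)^(1/4) = 1030 K.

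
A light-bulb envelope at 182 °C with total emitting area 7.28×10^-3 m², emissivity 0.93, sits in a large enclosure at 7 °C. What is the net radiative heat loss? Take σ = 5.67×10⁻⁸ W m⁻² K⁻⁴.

Convert: 182 °C = 455 K; 7 °C = 280 K.
Q = εσA(T⁴ − T_s⁴). T⁴ − T_s⁴ = (455)⁴ − (280)⁴ = 4.29×10^10 − 6.15×10^9 = 3.67×10^10 K⁴.
Q = 0.93 × 5.67×10⁻⁸ × 7.28×10^-3 × 3.67×10^10 = 14.1 W.

Q ≈ 14.1 W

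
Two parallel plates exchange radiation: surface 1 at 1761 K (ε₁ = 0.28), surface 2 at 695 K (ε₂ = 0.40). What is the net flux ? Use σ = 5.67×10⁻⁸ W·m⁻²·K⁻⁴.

q ≈ 1.05×10^5 W/m²

For two large parallel gray plates, q = σ(T₁⁴ − T₂⁴) / (1/ε₁ + 1/ε₂ − 1).
1/ε₁ + 1/ε₂ − 1 = 1/0.28 + 1/0.40 − 1 = 5.071.
T₁⁴ − T₂⁴ = 9.62×10^12 − 2.33×10^11 = 9.38×10^12 K⁴.
q = 5.67×10⁻⁸ × 9.38×10^12 / 5.071 = 1.05×10^5 W/m².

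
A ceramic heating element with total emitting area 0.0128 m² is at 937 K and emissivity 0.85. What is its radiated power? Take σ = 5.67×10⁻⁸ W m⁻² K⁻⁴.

Stefan–Boltzmann: P = εσAT⁴ = 0.85 × 5.67×10⁻⁸ × 0.0128 × (937)⁴ = 0.85 × 5.67×10⁻⁸ × 0.0128 × 7.71×10^11.
P = 476 W.

P ≈ 476 W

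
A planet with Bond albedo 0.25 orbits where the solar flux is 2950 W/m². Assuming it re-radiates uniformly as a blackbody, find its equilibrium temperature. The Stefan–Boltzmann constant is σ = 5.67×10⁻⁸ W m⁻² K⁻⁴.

Power absorbed = (1−a)S·πR²; power emitted = 4πR²σT⁴. Equating and cancelling πR²:
T = ((1−a)S / 4σ)^(1/4) = (2210 / (4 × 5.67×10⁻⁸))^(1/4) = (9.76×10^9)^(1/4).
T = 314 K.

T ≈ 314 K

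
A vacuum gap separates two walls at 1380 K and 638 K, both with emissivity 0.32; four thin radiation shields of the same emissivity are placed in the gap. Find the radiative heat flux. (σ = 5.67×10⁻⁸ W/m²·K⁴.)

q ≈ 7480 W/m²

Each of the 5 gaps contributes resistance (2/ε − 1) = 2/0.32 − 1 = 5.250; total = 26.25.
q = σ(T₁⁴ − T₂⁴) / 26.25 = 5.67×10⁻⁸ × 3.46×10^12 / 26.25 = 7480 W/m².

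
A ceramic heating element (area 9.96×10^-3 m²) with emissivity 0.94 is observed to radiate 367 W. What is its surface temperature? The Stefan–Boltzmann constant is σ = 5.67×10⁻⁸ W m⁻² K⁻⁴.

From P = εσAT⁴, T = (P / εσA)^(1/4) = (367 / (0.94 × 5.67×10⁻⁸ × 9.96×10^-3))^(1/4).
T = (6.91×10^11)^(1/4) = 912 K.

T ≈ 912 K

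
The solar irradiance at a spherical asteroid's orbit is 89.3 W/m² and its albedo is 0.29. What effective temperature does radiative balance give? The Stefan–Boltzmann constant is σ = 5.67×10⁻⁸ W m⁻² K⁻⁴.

Power absorbed = (1−a)S·πR²; power emitted = 4πR²σT⁴. Equating and cancelling πR²:
T = ((1−a)S / 4σ)^(1/4) = (63.4 / (4 × 5.67×10⁻⁸))^(1/4) = (2.80×10^8)^(1/4).
T = 129 K.

T ≈ 129 K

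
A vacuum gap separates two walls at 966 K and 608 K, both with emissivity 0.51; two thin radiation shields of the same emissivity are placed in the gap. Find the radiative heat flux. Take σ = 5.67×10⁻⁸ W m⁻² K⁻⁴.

Each of the 3 gaps contributes resistance (2/ε − 1) = 2/0.51 − 1 = 2.922; total = 8.765.
q = σ(T₁⁴ − T₂⁴) / 8.765 = 5.67×10⁻⁸ × 7.34×10^11 / 8.765 = 4750 W/m².

q ≈ 4750 W/m²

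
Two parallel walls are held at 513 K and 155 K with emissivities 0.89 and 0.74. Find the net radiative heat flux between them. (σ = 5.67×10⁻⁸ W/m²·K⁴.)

For two large parallel gray plates, q = σ(T₁⁴ − T₂⁴) / (1/ε₁ + 1/ε₂ − 1).
1/ε₁ + 1/ε₂ − 1 = 1/0.89 + 1/0.74 − 1 = 1.475.
T₁⁴ − T₂⁴ = 6.93×10^10 − 5.77×10^8 = 6.87×10^10 K⁴.
q = 5.67×10⁻⁸ × 6.87×10^10 / 1.475 = 2640 W/m².

q ≈ 2640 W/m²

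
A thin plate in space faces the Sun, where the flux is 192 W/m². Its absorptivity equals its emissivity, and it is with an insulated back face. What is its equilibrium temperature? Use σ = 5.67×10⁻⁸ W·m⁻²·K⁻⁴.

Absorbed flux αS = emitted flux εσT⁴ (one radiating face); with α = ε, T = (S/σ)^(1/4).
T = (192 / 5.67×10⁻⁸)^(1/4) = (3.39×10^9)^(1/4).
T = 241 K.

T ≈ 241 K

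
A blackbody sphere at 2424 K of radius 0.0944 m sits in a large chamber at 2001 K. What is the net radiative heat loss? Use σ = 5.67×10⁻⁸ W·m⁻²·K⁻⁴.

A = 4πr² = 4π × (0.0944)² = 0.112 m².
Q = σA(T⁴ − T_s⁴). T⁴ − T_s⁴ = (2424)⁴ − (2001)⁴ = 3.45×10^13 − 1.60×10^13 = 1.85×10^13 K⁴.
Q = 5.67×10⁻⁸ × 0.112 × 1.85×10^13 = 1.17×10^5 W.

Q ≈ 1.17×10^5 W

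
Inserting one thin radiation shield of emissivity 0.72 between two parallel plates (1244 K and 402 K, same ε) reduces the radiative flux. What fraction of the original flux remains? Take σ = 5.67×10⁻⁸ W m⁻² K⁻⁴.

ratio ≈ 0.500

With N identical shields there are N+1 = 2 gaps in series, each with the same radiative resistance, so the flux falls to 1/(N+1) of its unshielded value.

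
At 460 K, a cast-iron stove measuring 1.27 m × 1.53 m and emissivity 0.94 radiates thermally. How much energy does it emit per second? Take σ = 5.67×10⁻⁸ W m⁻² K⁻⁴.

P ≈ 4640 W

A = 1.27 × 1.53 = 1.94 m².
P = εσAT⁴ = 0.94 × 5.67×10⁻⁸ × 1.94 × (460)⁴ = 0.94 × 5.67×10⁻⁸ × 1.94 × 4.48×10^10.
P = 4640 W.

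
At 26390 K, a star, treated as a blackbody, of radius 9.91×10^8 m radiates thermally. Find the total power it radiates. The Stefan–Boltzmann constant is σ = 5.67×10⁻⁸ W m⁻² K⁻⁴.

A = 4πr² = 4π × (9.91×10^8)² = 1.23×10^19 m².
P = σAT⁴ = 5.67×10⁻⁸ × 1.23×10^19 × (26390)⁴ = 5.67×10⁻⁸ × 1.23×10^19 × 4.85×10^17.
P = 3.39×10^29 W.

P ≈ 3.39×10^29 W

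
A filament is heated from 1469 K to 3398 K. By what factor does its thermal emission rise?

ratio ≈ 28.6

P ∝ T⁴, so the ratio is (3398/1469)⁴ = (2.313)⁴ = 28.6.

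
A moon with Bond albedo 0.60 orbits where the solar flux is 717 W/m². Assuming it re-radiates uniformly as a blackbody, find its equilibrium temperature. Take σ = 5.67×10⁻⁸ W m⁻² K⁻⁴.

T ≈ 189 K

Power absorbed = (1−a)S·πR²; power emitted = 4πR²σT⁴. Equating and cancelling πR²:
T = ((1−a)S / 4σ)^(1/4) = (287 / (4 × 5.67×10⁻⁸))^(1/4) = (1.26×10^9)^(1/4).
T = 189 K.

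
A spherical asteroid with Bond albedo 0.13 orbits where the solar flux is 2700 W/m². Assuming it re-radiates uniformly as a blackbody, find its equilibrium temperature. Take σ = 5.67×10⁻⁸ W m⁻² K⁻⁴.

T ≈ 319 K

Power absorbed = (1−a)S·πR²; power emitted = 4πR²σT⁴. Equating and cancelling πR²:
T = ((1−a)S / 4σ)^(1/4) = (2350 / (4 × 5.67×10⁻⁸))^(1/4) = (1.04×10^10)^(1/4).
T = 319 K.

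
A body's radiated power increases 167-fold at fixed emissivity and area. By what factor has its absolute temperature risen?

P ∝ T⁴ ⇒ T ∝ P^(1/4), so T scales by (167)^(1/4) = 3.59.

factor ≈ 3.59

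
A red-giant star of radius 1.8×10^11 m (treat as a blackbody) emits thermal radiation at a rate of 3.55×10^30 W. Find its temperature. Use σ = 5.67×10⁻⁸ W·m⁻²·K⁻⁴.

T ≈ 3520 K

A = 4πr² = 4π × (1.8×10^11)² = 4.07×10^23 m².
From P = σAT⁴, T = (P / σA)^(1/4) = (3.55×10^30 / (5.67×10⁻⁸ × 4.07×10^23))^(1/4).
T = (1.54×10^14)^(1/4) = 3520 K.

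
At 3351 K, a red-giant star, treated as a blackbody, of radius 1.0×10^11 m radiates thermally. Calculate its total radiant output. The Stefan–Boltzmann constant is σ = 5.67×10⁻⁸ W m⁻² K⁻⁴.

A = 4πr² = 4π × (1.0×10^11)² = 1.26×10^23 m².
P = σAT⁴ = 5.67×10⁻⁸ × 1.26×10^23 × (3351)⁴ = 5.67×10⁻⁸ × 1.26×10^23 × 1.26×10^14.
P = 8.98×10^29 W.

P ≈ 8.98×10^29 W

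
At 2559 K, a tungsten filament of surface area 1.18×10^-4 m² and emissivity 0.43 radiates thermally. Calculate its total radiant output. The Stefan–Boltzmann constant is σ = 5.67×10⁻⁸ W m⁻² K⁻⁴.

P ≈ 123 W

P = εσAT⁴ = 0.43 × 5.67×10⁻⁸ × 1.18×10^-4 × (2559)⁴ = 0.43 × 5.67×10⁻⁸ × 1.18×10^-4 × 4.29×10^13.
P = 123 W.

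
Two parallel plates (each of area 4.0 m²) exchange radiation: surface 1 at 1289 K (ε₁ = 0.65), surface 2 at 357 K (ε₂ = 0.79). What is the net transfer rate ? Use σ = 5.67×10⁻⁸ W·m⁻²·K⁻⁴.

For two large parallel gray plates, q = σ(T₁⁴ − T₂⁴) / (1/ε₁ + 1/ε₂ − 1).
1/ε₁ + 1/ε₂ − 1 = 1/0.65 + 1/0.79 − 1 = 1.804.
T₁⁴ − T₂⁴ = 2.76×10^12 − 1.62×10^10 = 2.74×10^12 K⁴.
q = 5.67×10⁻⁸ × 2.74×10^12 / 1.804 = 86200 W/m².
Q = q·A = 86200 × 4.0 = 3.45×10^5 W.

Q ≈ 3.45×10^5 W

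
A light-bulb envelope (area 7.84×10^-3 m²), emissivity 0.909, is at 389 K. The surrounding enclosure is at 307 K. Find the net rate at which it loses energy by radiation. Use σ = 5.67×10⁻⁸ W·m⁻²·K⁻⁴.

Q ≈ 5.66 W

Q = εσA(T⁴ − T_s⁴). T⁴ − T_s⁴ = (389)⁴ − (307)⁴ = 2.29×10^10 − 8.88×10^9 = 1.40×10^10 K⁴.
Q = 0.909 × 5.67×10⁻⁸ × 7.84×10^-3 × 1.40×10^10 = 5.66 W.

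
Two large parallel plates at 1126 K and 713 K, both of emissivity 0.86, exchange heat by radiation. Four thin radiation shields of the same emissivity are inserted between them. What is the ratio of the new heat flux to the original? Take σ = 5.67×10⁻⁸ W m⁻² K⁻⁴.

ratio ≈ 0.200

With N identical shields there are N+1 = 5 gaps in series, each with the same radiative resistance, so the flux falls to 1/(N+1) of its unshielded value.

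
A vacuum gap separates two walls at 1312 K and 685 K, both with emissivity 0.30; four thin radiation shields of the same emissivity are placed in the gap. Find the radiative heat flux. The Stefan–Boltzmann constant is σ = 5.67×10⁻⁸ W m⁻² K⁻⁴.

q ≈ 5490 W/m²

Each of the 5 gaps contributes resistance (2/ε − 1) = 2/0.30 − 1 = 5.667; total = 28.33.
q = σ(T₁⁴ − T₂⁴) / 28.33 = 5.67×10⁻⁸ × 2.74×10^12 / 28.33 = 5490 W/m².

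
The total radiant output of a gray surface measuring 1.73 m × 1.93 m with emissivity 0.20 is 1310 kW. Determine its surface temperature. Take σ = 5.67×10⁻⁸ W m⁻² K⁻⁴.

A = 1.73 × 1.93 = 3.34 m².
From P = εσAT⁴, T = (P / εσA)^(1/4) = (1.31×10^6 / (0.20 × 5.67×10⁻⁸ × 3.34))^(1/4).
T = (3.46×10^13)^(1/4) = 2430 K.

T ≈ 2430 K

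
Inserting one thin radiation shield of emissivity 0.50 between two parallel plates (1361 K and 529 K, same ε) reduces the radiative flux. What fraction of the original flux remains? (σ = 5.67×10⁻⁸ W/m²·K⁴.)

With N identical shields there are N+1 = 2 gaps in series, each with the same radiative resistance, so the flux falls to 1/(N+1) of its unshielded value.

ratio ≈ 0.500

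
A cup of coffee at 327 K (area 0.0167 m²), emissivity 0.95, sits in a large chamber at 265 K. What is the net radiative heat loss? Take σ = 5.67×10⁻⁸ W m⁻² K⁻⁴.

Q = εσA(T⁴ − T_s⁴). T⁴ − T_s⁴ = (327)⁴ − (265)⁴ = 1.14×10^10 − 4.93×10^9 = 6.50×10^9 K⁴.
Q = 0.95 × 5.67×10⁻⁸ × 0.0167 × 6.50×10^9 = 5.85 W.

Q ≈ 5.85 W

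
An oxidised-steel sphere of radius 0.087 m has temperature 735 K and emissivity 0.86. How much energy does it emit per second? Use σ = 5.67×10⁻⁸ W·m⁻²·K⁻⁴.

P ≈ 1350 W

A = 4πr² = 4π × (0.087)² = 0.0951 m².
Stefan–Boltzmann: P = εσAT⁴ = 0.86 × 5.67×10⁻⁸ × 0.0951 × (735)⁴ = 0.86 × 5.67×10⁻⁸ × 0.0951 × 2.92×10^11.
P = 1350 W.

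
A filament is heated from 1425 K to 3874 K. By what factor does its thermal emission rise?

ratio ≈ 54.6

P ∝ T⁴, so the ratio is (3874/1425)⁴ = (2.719)⁴ = 54.6.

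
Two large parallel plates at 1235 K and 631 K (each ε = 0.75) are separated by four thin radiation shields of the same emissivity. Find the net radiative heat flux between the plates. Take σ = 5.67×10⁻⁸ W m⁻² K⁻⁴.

q ≈ 14700 W/m²

Each of the 5 gaps contributes resistance (2/ε − 1) = 2/0.75 − 1 = 1.667; total = 8.333.
q = σ(T₁⁴ − T₂⁴) / 8.333 = 5.67×10⁻⁸ × 2.17×10^12 / 8.333 = 14700 W/m².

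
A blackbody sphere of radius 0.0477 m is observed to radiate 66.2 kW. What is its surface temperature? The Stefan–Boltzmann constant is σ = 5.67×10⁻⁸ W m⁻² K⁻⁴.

T ≈ 2530 K

A = 4πr² = 4π × (0.0477)² = 0.0286 m².
From P = σAT⁴, T = (P / σA)^(1/4) = (66200 / (5.67×10⁻⁸ × 0.0286))^(1/4).
T = (4.08×10^13)^(1/4) = 2530 K.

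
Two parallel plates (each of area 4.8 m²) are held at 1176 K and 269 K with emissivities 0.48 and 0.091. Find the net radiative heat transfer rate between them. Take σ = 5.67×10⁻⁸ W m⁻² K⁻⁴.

For two large parallel gray plates, q = σ(T₁⁴ − T₂⁴) / (1/ε₁ + 1/ε₂ − 1).
1/ε₁ + 1/ε₂ − 1 = 1/0.48 + 1/0.091 − 1 = 12.07.
T₁⁴ − T₂⁴ = 1.91×10^12 − 5.24×10^9 = 1.91×10^12 K⁴.
q = 5.67×10⁻⁸ × 1.91×10^12 / 12.07 = 8960 W/m².
Q = q·A = 8960 × 4.8 = 43000 W.

Q ≈ 43000 W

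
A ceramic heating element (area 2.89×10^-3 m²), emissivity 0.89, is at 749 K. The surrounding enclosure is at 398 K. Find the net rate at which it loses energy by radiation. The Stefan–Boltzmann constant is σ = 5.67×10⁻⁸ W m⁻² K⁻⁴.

Q = εσA(T⁴ − T_s⁴). T⁴ − T_s⁴ = (749)⁴ − (398)⁴ = 3.15×10^11 − 2.51×10^10 = 2.90×10^11 K⁴.
Q = 0.89 × 5.67×10⁻⁸ × 2.89×10^-3 × 2.90×10^11 = 42.2 W.

Q ≈ 42.2 W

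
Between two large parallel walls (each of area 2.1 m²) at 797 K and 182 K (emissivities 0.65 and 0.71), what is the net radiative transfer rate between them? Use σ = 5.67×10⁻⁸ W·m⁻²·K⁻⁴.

Q ≈ 24600 W

For two large parallel gray plates, q = σ(T₁⁴ − T₂⁴) / (1/ε₁ + 1/ε₂ − 1).
1/ε₁ + 1/ε₂ − 1 = 1/0.65 + 1/0.71 − 1 = 1.947.
T₁⁴ − T₂⁴ = 4.03×10^11 − 1.10×10^9 = 4.02×10^11 K⁴.
q = 5.67×10⁻⁸ × 4.02×10^11 / 1.947 = 11700 W/m².
Q = q·A = 11700 × 2.1 = 24600 W.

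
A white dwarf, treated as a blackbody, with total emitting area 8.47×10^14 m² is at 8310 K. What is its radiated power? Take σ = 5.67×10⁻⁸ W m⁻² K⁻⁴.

P = σAT⁴ = 5.67×10⁻⁸ × 8.47×10^14 × (8310)⁴ = 5.67×10⁻⁸ × 8.47×10^14 × 4.77×10^15.
P = 2.29×10^23 W.

P ≈ 2.29×10^23 W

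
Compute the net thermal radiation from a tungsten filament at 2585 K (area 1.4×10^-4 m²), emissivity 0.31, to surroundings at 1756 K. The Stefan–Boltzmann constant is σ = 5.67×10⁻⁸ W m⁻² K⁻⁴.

Q = εσA(T⁴ − T_s⁴). T⁴ − T_s⁴ = (2585)⁴ − (1756)⁴ = 4.47×10^13 − 9.51×10^12 = 3.51×10^13 K⁴.
Q = 0.31 × 5.67×10⁻⁸ × 1.40×10^-4 × 3.51×10^13 = 86.5 W.

Q ≈ 86.5 W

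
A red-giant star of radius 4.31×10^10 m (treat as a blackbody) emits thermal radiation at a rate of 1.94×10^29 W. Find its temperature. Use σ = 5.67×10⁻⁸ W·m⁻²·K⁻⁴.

T ≈ 3480 K

A = 4πr² = 4π × (4.31×10^10)² = 2.33×10^22 m².
From P = σAT⁴, T = (P / σA)^(1/4) = (1.94×10^29 / (5.67×10⁻⁸ × 2.33×10^22))^(1/4).
T = (1.47×10^14)^(1/4) = 3480 K.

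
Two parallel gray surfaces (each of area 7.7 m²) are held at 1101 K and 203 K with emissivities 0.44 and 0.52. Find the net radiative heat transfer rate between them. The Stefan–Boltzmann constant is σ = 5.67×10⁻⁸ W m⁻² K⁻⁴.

For two large parallel gray plates, q = σ(T₁⁴ − T₂⁴) / (1/ε₁ + 1/ε₂ − 1).
1/ε₁ + 1/ε₂ − 1 = 1/0.44 + 1/0.52 − 1 = 3.196.
T₁⁴ − T₂⁴ = 1.47×10^12 − 1.70×10^9 = 1.47×10^12 K⁴.
q = 5.67×10⁻⁸ × 1.47×10^12 / 3.196 = 26000 W/m².
Q = q·A = 26000 × 7.7 = 2.01×10^5 W.

Q ≈ 2.01×10^5 W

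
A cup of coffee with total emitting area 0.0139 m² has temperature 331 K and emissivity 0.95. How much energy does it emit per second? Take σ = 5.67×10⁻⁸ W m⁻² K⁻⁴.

P = εσAT⁴ = 0.95 × 5.67×10⁻⁸ × 0.0139 × (331)⁴ = 0.95 × 5.67×10⁻⁸ × 0.0139 × 1.20×10^10.
P = 8.99 W.

P ≈ 8.99 W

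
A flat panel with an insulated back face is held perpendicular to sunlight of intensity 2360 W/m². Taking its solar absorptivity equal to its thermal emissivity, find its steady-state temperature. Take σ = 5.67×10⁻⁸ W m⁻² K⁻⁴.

Absorbed flux αS = emitted flux εσT⁴ (one radiating face); with α = ε, T = (S/σ)^(1/4).
T = (2360 / 5.67×10⁻⁸)^(1/4) = (4.16×10^10)^(1/4).
T = 452 K.

T ≈ 452 K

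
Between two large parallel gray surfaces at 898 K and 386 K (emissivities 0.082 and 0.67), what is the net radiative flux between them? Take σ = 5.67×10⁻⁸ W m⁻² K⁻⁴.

For two large parallel gray plates, q = σ(T₁⁴ − T₂⁴) / (1/ε₁ + 1/ε₂ − 1).
1/ε₁ + 1/ε₂ − 1 = 1/0.082 + 1/0.67 − 1 = 12.69.
T₁⁴ − T₂⁴ = 6.50×10^11 − 2.22×10^10 = 6.28×10^11 K⁴.
q = 5.67×10⁻⁸ × 6.28×10^11 / 12.69 = 2810 W/m².

q ≈ 2810 W/m²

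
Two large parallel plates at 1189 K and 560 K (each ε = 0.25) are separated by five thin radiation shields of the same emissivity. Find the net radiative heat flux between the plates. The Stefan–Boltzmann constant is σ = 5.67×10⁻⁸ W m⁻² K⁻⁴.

Each of the 6 gaps contributes resistance (2/ε − 1) = 2/0.25 − 1 = 7.000; total = 42.00.
q = σ(T₁⁴ − T₂⁴) / 42.00 = 5.67×10⁻⁸ × 1.90×10^12 / 42.00 = 2570 W/m².

q ≈ 2570 W/m²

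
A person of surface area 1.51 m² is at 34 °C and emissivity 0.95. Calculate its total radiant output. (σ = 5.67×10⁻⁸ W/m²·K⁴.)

P ≈ 722 W

34 °C = 307 K.
Stefan–Boltzmann: P = εσAT⁴ = 0.95 × 5.67×10⁻⁸ × 1.51 × (307)⁴ = 0.95 × 5.67×10⁻⁸ × 1.51 × 8.88×10^9.
P = 722 W.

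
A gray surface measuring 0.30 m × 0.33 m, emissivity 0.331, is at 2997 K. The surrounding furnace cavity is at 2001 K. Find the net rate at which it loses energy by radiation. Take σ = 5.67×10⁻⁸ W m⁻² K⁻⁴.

A = 0.30 × 0.33 = 0.0990 m².
Q = εσA(T⁴ − T_s⁴). T⁴ − T_s⁴ = (2997)⁴ − (2001)⁴ = 8.07×10^13 − 1.60×10^13 = 6.46×10^13 K⁴.
Q = 0.331 × 5.67×10⁻⁸ × 0.0990 × 6.46×10^13 = 1.20×10^5 W.

Q ≈ 1.20×10^5 W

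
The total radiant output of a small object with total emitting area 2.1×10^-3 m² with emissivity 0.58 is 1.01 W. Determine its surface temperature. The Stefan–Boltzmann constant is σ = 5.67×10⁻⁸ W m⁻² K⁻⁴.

T ≈ 348 K

From P = εσAT⁴, T = (P / εσA)^(1/4) = (1.01 / (0.58 × 5.67×10⁻⁸ × 2.10×10^-3))^(1/4).
T = (1.46×10^10)^(1/4) = 348 K.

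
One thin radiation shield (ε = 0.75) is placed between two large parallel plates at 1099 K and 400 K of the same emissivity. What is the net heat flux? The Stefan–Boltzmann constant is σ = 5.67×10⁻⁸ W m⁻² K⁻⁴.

Each of the 2 gaps contributes resistance (2/ε − 1) = 2/0.75 − 1 = 1.667; total = 3.333.
q = σ(T₁⁴ − T₂⁴) / 3.333 = 5.67×10⁻⁸ × 1.43×10^12 / 3.333 = 24400 W/m².

q ≈ 24400 W/m²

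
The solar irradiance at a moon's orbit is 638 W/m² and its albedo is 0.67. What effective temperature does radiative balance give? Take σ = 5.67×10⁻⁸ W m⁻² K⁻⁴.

T ≈ 175 K

Power absorbed = (1−a)S·πR²; power emitted = 4πR²σT⁴. Equating and cancelling πR²:
T = ((1−a)S / 4σ)^(1/4) = (211 / (4 × 5.67×10⁻⁸))^(1/4) = (9.28×10^8)^(1/4).
T = 175 K.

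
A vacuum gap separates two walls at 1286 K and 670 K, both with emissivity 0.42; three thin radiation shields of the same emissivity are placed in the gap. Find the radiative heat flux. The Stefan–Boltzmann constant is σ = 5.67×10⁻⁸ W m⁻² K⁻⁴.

Each of the 4 gaps contributes resistance (2/ε − 1) = 2/0.42 − 1 = 3.762; total = 15.05.
q = σ(T₁⁴ − T₂⁴) / 15.05 = 5.67×10⁻⁸ × 2.53×10^12 / 15.05 = 9550 W/m².

q ≈ 9550 W/m²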